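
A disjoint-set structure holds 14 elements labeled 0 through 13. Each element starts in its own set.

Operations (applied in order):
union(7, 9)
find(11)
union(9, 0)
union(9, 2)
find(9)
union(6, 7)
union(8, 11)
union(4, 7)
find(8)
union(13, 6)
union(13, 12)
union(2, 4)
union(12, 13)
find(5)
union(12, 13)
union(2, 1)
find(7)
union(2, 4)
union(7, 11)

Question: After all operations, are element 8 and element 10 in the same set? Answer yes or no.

Answer: no

Derivation:
Step 1: union(7, 9) -> merged; set of 7 now {7, 9}
Step 2: find(11) -> no change; set of 11 is {11}
Step 3: union(9, 0) -> merged; set of 9 now {0, 7, 9}
Step 4: union(9, 2) -> merged; set of 9 now {0, 2, 7, 9}
Step 5: find(9) -> no change; set of 9 is {0, 2, 7, 9}
Step 6: union(6, 7) -> merged; set of 6 now {0, 2, 6, 7, 9}
Step 7: union(8, 11) -> merged; set of 8 now {8, 11}
Step 8: union(4, 7) -> merged; set of 4 now {0, 2, 4, 6, 7, 9}
Step 9: find(8) -> no change; set of 8 is {8, 11}
Step 10: union(13, 6) -> merged; set of 13 now {0, 2, 4, 6, 7, 9, 13}
Step 11: union(13, 12) -> merged; set of 13 now {0, 2, 4, 6, 7, 9, 12, 13}
Step 12: union(2, 4) -> already same set; set of 2 now {0, 2, 4, 6, 7, 9, 12, 13}
Step 13: union(12, 13) -> already same set; set of 12 now {0, 2, 4, 6, 7, 9, 12, 13}
Step 14: find(5) -> no change; set of 5 is {5}
Step 15: union(12, 13) -> already same set; set of 12 now {0, 2, 4, 6, 7, 9, 12, 13}
Step 16: union(2, 1) -> merged; set of 2 now {0, 1, 2, 4, 6, 7, 9, 12, 13}
Step 17: find(7) -> no change; set of 7 is {0, 1, 2, 4, 6, 7, 9, 12, 13}
Step 18: union(2, 4) -> already same set; set of 2 now {0, 1, 2, 4, 6, 7, 9, 12, 13}
Step 19: union(7, 11) -> merged; set of 7 now {0, 1, 2, 4, 6, 7, 8, 9, 11, 12, 13}
Set of 8: {0, 1, 2, 4, 6, 7, 8, 9, 11, 12, 13}; 10 is not a member.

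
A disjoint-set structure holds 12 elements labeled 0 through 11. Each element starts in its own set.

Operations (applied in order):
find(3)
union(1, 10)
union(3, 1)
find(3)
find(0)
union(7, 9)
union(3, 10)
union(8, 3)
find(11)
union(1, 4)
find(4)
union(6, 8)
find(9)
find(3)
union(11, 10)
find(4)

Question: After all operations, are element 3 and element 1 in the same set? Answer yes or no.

Step 1: find(3) -> no change; set of 3 is {3}
Step 2: union(1, 10) -> merged; set of 1 now {1, 10}
Step 3: union(3, 1) -> merged; set of 3 now {1, 3, 10}
Step 4: find(3) -> no change; set of 3 is {1, 3, 10}
Step 5: find(0) -> no change; set of 0 is {0}
Step 6: union(7, 9) -> merged; set of 7 now {7, 9}
Step 7: union(3, 10) -> already same set; set of 3 now {1, 3, 10}
Step 8: union(8, 3) -> merged; set of 8 now {1, 3, 8, 10}
Step 9: find(11) -> no change; set of 11 is {11}
Step 10: union(1, 4) -> merged; set of 1 now {1, 3, 4, 8, 10}
Step 11: find(4) -> no change; set of 4 is {1, 3, 4, 8, 10}
Step 12: union(6, 8) -> merged; set of 6 now {1, 3, 4, 6, 8, 10}
Step 13: find(9) -> no change; set of 9 is {7, 9}
Step 14: find(3) -> no change; set of 3 is {1, 3, 4, 6, 8, 10}
Step 15: union(11, 10) -> merged; set of 11 now {1, 3, 4, 6, 8, 10, 11}
Step 16: find(4) -> no change; set of 4 is {1, 3, 4, 6, 8, 10, 11}
Set of 3: {1, 3, 4, 6, 8, 10, 11}; 1 is a member.

Answer: yes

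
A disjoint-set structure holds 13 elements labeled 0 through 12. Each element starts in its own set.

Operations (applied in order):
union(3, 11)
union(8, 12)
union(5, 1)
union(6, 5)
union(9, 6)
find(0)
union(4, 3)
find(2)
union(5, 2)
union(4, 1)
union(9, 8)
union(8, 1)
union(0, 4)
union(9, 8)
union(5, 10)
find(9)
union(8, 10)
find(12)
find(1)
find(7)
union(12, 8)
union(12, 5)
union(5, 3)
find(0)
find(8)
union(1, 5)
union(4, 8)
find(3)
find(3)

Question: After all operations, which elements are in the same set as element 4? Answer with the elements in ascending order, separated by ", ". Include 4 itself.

Step 1: union(3, 11) -> merged; set of 3 now {3, 11}
Step 2: union(8, 12) -> merged; set of 8 now {8, 12}
Step 3: union(5, 1) -> merged; set of 5 now {1, 5}
Step 4: union(6, 5) -> merged; set of 6 now {1, 5, 6}
Step 5: union(9, 6) -> merged; set of 9 now {1, 5, 6, 9}
Step 6: find(0) -> no change; set of 0 is {0}
Step 7: union(4, 3) -> merged; set of 4 now {3, 4, 11}
Step 8: find(2) -> no change; set of 2 is {2}
Step 9: union(5, 2) -> merged; set of 5 now {1, 2, 5, 6, 9}
Step 10: union(4, 1) -> merged; set of 4 now {1, 2, 3, 4, 5, 6, 9, 11}
Step 11: union(9, 8) -> merged; set of 9 now {1, 2, 3, 4, 5, 6, 8, 9, 11, 12}
Step 12: union(8, 1) -> already same set; set of 8 now {1, 2, 3, 4, 5, 6, 8, 9, 11, 12}
Step 13: union(0, 4) -> merged; set of 0 now {0, 1, 2, 3, 4, 5, 6, 8, 9, 11, 12}
Step 14: union(9, 8) -> already same set; set of 9 now {0, 1, 2, 3, 4, 5, 6, 8, 9, 11, 12}
Step 15: union(5, 10) -> merged; set of 5 now {0, 1, 2, 3, 4, 5, 6, 8, 9, 10, 11, 12}
Step 16: find(9) -> no change; set of 9 is {0, 1, 2, 3, 4, 5, 6, 8, 9, 10, 11, 12}
Step 17: union(8, 10) -> already same set; set of 8 now {0, 1, 2, 3, 4, 5, 6, 8, 9, 10, 11, 12}
Step 18: find(12) -> no change; set of 12 is {0, 1, 2, 3, 4, 5, 6, 8, 9, 10, 11, 12}
Step 19: find(1) -> no change; set of 1 is {0, 1, 2, 3, 4, 5, 6, 8, 9, 10, 11, 12}
Step 20: find(7) -> no change; set of 7 is {7}
Step 21: union(12, 8) -> already same set; set of 12 now {0, 1, 2, 3, 4, 5, 6, 8, 9, 10, 11, 12}
Step 22: union(12, 5) -> already same set; set of 12 now {0, 1, 2, 3, 4, 5, 6, 8, 9, 10, 11, 12}
Step 23: union(5, 3) -> already same set; set of 5 now {0, 1, 2, 3, 4, 5, 6, 8, 9, 10, 11, 12}
Step 24: find(0) -> no change; set of 0 is {0, 1, 2, 3, 4, 5, 6, 8, 9, 10, 11, 12}
Step 25: find(8) -> no change; set of 8 is {0, 1, 2, 3, 4, 5, 6, 8, 9, 10, 11, 12}
Step 26: union(1, 5) -> already same set; set of 1 now {0, 1, 2, 3, 4, 5, 6, 8, 9, 10, 11, 12}
Step 27: union(4, 8) -> already same set; set of 4 now {0, 1, 2, 3, 4, 5, 6, 8, 9, 10, 11, 12}
Step 28: find(3) -> no change; set of 3 is {0, 1, 2, 3, 4, 5, 6, 8, 9, 10, 11, 12}
Step 29: find(3) -> no change; set of 3 is {0, 1, 2, 3, 4, 5, 6, 8, 9, 10, 11, 12}
Component of 4: {0, 1, 2, 3, 4, 5, 6, 8, 9, 10, 11, 12}

Answer: 0, 1, 2, 3, 4, 5, 6, 8, 9, 10, 11, 12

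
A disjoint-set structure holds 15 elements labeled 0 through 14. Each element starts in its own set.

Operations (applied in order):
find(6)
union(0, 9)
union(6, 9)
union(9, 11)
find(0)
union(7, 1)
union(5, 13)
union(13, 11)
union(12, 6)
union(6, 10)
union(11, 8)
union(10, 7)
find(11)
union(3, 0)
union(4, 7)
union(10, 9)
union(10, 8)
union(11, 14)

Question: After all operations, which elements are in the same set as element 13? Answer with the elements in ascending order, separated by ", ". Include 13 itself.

Step 1: find(6) -> no change; set of 6 is {6}
Step 2: union(0, 9) -> merged; set of 0 now {0, 9}
Step 3: union(6, 9) -> merged; set of 6 now {0, 6, 9}
Step 4: union(9, 11) -> merged; set of 9 now {0, 6, 9, 11}
Step 5: find(0) -> no change; set of 0 is {0, 6, 9, 11}
Step 6: union(7, 1) -> merged; set of 7 now {1, 7}
Step 7: union(5, 13) -> merged; set of 5 now {5, 13}
Step 8: union(13, 11) -> merged; set of 13 now {0, 5, 6, 9, 11, 13}
Step 9: union(12, 6) -> merged; set of 12 now {0, 5, 6, 9, 11, 12, 13}
Step 10: union(6, 10) -> merged; set of 6 now {0, 5, 6, 9, 10, 11, 12, 13}
Step 11: union(11, 8) -> merged; set of 11 now {0, 5, 6, 8, 9, 10, 11, 12, 13}
Step 12: union(10, 7) -> merged; set of 10 now {0, 1, 5, 6, 7, 8, 9, 10, 11, 12, 13}
Step 13: find(11) -> no change; set of 11 is {0, 1, 5, 6, 7, 8, 9, 10, 11, 12, 13}
Step 14: union(3, 0) -> merged; set of 3 now {0, 1, 3, 5, 6, 7, 8, 9, 10, 11, 12, 13}
Step 15: union(4, 7) -> merged; set of 4 now {0, 1, 3, 4, 5, 6, 7, 8, 9, 10, 11, 12, 13}
Step 16: union(10, 9) -> already same set; set of 10 now {0, 1, 3, 4, 5, 6, 7, 8, 9, 10, 11, 12, 13}
Step 17: union(10, 8) -> already same set; set of 10 now {0, 1, 3, 4, 5, 6, 7, 8, 9, 10, 11, 12, 13}
Step 18: union(11, 14) -> merged; set of 11 now {0, 1, 3, 4, 5, 6, 7, 8, 9, 10, 11, 12, 13, 14}
Component of 13: {0, 1, 3, 4, 5, 6, 7, 8, 9, 10, 11, 12, 13, 14}

Answer: 0, 1, 3, 4, 5, 6, 7, 8, 9, 10, 11, 12, 13, 14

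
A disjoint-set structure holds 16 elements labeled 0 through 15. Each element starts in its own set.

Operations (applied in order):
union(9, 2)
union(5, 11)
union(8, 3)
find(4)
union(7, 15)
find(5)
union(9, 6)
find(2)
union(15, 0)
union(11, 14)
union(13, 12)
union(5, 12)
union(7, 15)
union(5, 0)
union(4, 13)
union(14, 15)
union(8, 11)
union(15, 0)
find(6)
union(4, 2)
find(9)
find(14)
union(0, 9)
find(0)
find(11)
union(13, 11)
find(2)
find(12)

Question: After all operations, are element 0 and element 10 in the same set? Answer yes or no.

Step 1: union(9, 2) -> merged; set of 9 now {2, 9}
Step 2: union(5, 11) -> merged; set of 5 now {5, 11}
Step 3: union(8, 3) -> merged; set of 8 now {3, 8}
Step 4: find(4) -> no change; set of 4 is {4}
Step 5: union(7, 15) -> merged; set of 7 now {7, 15}
Step 6: find(5) -> no change; set of 5 is {5, 11}
Step 7: union(9, 6) -> merged; set of 9 now {2, 6, 9}
Step 8: find(2) -> no change; set of 2 is {2, 6, 9}
Step 9: union(15, 0) -> merged; set of 15 now {0, 7, 15}
Step 10: union(11, 14) -> merged; set of 11 now {5, 11, 14}
Step 11: union(13, 12) -> merged; set of 13 now {12, 13}
Step 12: union(5, 12) -> merged; set of 5 now {5, 11, 12, 13, 14}
Step 13: union(7, 15) -> already same set; set of 7 now {0, 7, 15}
Step 14: union(5, 0) -> merged; set of 5 now {0, 5, 7, 11, 12, 13, 14, 15}
Step 15: union(4, 13) -> merged; set of 4 now {0, 4, 5, 7, 11, 12, 13, 14, 15}
Step 16: union(14, 15) -> already same set; set of 14 now {0, 4, 5, 7, 11, 12, 13, 14, 15}
Step 17: union(8, 11) -> merged; set of 8 now {0, 3, 4, 5, 7, 8, 11, 12, 13, 14, 15}
Step 18: union(15, 0) -> already same set; set of 15 now {0, 3, 4, 5, 7, 8, 11, 12, 13, 14, 15}
Step 19: find(6) -> no change; set of 6 is {2, 6, 9}
Step 20: union(4, 2) -> merged; set of 4 now {0, 2, 3, 4, 5, 6, 7, 8, 9, 11, 12, 13, 14, 15}
Step 21: find(9) -> no change; set of 9 is {0, 2, 3, 4, 5, 6, 7, 8, 9, 11, 12, 13, 14, 15}
Step 22: find(14) -> no change; set of 14 is {0, 2, 3, 4, 5, 6, 7, 8, 9, 11, 12, 13, 14, 15}
Step 23: union(0, 9) -> already same set; set of 0 now {0, 2, 3, 4, 5, 6, 7, 8, 9, 11, 12, 13, 14, 15}
Step 24: find(0) -> no change; set of 0 is {0, 2, 3, 4, 5, 6, 7, 8, 9, 11, 12, 13, 14, 15}
Step 25: find(11) -> no change; set of 11 is {0, 2, 3, 4, 5, 6, 7, 8, 9, 11, 12, 13, 14, 15}
Step 26: union(13, 11) -> already same set; set of 13 now {0, 2, 3, 4, 5, 6, 7, 8, 9, 11, 12, 13, 14, 15}
Step 27: find(2) -> no change; set of 2 is {0, 2, 3, 4, 5, 6, 7, 8, 9, 11, 12, 13, 14, 15}
Step 28: find(12) -> no change; set of 12 is {0, 2, 3, 4, 5, 6, 7, 8, 9, 11, 12, 13, 14, 15}
Set of 0: {0, 2, 3, 4, 5, 6, 7, 8, 9, 11, 12, 13, 14, 15}; 10 is not a member.

Answer: no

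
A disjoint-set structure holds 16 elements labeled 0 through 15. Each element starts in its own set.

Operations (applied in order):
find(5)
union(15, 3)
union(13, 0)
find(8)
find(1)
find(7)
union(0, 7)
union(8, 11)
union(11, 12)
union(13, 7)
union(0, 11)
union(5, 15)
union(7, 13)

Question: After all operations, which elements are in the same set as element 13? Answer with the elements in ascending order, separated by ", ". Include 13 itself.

Answer: 0, 7, 8, 11, 12, 13

Derivation:
Step 1: find(5) -> no change; set of 5 is {5}
Step 2: union(15, 3) -> merged; set of 15 now {3, 15}
Step 3: union(13, 0) -> merged; set of 13 now {0, 13}
Step 4: find(8) -> no change; set of 8 is {8}
Step 5: find(1) -> no change; set of 1 is {1}
Step 6: find(7) -> no change; set of 7 is {7}
Step 7: union(0, 7) -> merged; set of 0 now {0, 7, 13}
Step 8: union(8, 11) -> merged; set of 8 now {8, 11}
Step 9: union(11, 12) -> merged; set of 11 now {8, 11, 12}
Step 10: union(13, 7) -> already same set; set of 13 now {0, 7, 13}
Step 11: union(0, 11) -> merged; set of 0 now {0, 7, 8, 11, 12, 13}
Step 12: union(5, 15) -> merged; set of 5 now {3, 5, 15}
Step 13: union(7, 13) -> already same set; set of 7 now {0, 7, 8, 11, 12, 13}
Component of 13: {0, 7, 8, 11, 12, 13}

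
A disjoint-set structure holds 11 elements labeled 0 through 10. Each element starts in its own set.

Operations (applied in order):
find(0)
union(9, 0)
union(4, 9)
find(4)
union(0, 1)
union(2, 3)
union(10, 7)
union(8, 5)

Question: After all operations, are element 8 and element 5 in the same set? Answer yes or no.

Answer: yes

Derivation:
Step 1: find(0) -> no change; set of 0 is {0}
Step 2: union(9, 0) -> merged; set of 9 now {0, 9}
Step 3: union(4, 9) -> merged; set of 4 now {0, 4, 9}
Step 4: find(4) -> no change; set of 4 is {0, 4, 9}
Step 5: union(0, 1) -> merged; set of 0 now {0, 1, 4, 9}
Step 6: union(2, 3) -> merged; set of 2 now {2, 3}
Step 7: union(10, 7) -> merged; set of 10 now {7, 10}
Step 8: union(8, 5) -> merged; set of 8 now {5, 8}
Set of 8: {5, 8}; 5 is a member.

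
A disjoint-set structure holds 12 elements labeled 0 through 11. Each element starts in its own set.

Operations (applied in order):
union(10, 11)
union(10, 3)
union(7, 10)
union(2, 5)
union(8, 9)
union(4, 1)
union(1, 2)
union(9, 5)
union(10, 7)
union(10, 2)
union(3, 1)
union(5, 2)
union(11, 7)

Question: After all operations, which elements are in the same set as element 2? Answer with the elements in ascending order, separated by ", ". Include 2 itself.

Step 1: union(10, 11) -> merged; set of 10 now {10, 11}
Step 2: union(10, 3) -> merged; set of 10 now {3, 10, 11}
Step 3: union(7, 10) -> merged; set of 7 now {3, 7, 10, 11}
Step 4: union(2, 5) -> merged; set of 2 now {2, 5}
Step 5: union(8, 9) -> merged; set of 8 now {8, 9}
Step 6: union(4, 1) -> merged; set of 4 now {1, 4}
Step 7: union(1, 2) -> merged; set of 1 now {1, 2, 4, 5}
Step 8: union(9, 5) -> merged; set of 9 now {1, 2, 4, 5, 8, 9}
Step 9: union(10, 7) -> already same set; set of 10 now {3, 7, 10, 11}
Step 10: union(10, 2) -> merged; set of 10 now {1, 2, 3, 4, 5, 7, 8, 9, 10, 11}
Step 11: union(3, 1) -> already same set; set of 3 now {1, 2, 3, 4, 5, 7, 8, 9, 10, 11}
Step 12: union(5, 2) -> already same set; set of 5 now {1, 2, 3, 4, 5, 7, 8, 9, 10, 11}
Step 13: union(11, 7) -> already same set; set of 11 now {1, 2, 3, 4, 5, 7, 8, 9, 10, 11}
Component of 2: {1, 2, 3, 4, 5, 7, 8, 9, 10, 11}

Answer: 1, 2, 3, 4, 5, 7, 8, 9, 10, 11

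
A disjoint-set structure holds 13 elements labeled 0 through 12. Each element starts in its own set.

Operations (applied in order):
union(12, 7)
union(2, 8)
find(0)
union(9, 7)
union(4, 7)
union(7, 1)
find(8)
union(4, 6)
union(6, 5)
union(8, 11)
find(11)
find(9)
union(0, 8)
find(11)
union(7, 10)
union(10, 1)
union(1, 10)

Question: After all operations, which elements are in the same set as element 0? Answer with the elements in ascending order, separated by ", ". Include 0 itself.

Answer: 0, 2, 8, 11

Derivation:
Step 1: union(12, 7) -> merged; set of 12 now {7, 12}
Step 2: union(2, 8) -> merged; set of 2 now {2, 8}
Step 3: find(0) -> no change; set of 0 is {0}
Step 4: union(9, 7) -> merged; set of 9 now {7, 9, 12}
Step 5: union(4, 7) -> merged; set of 4 now {4, 7, 9, 12}
Step 6: union(7, 1) -> merged; set of 7 now {1, 4, 7, 9, 12}
Step 7: find(8) -> no change; set of 8 is {2, 8}
Step 8: union(4, 6) -> merged; set of 4 now {1, 4, 6, 7, 9, 12}
Step 9: union(6, 5) -> merged; set of 6 now {1, 4, 5, 6, 7, 9, 12}
Step 10: union(8, 11) -> merged; set of 8 now {2, 8, 11}
Step 11: find(11) -> no change; set of 11 is {2, 8, 11}
Step 12: find(9) -> no change; set of 9 is {1, 4, 5, 6, 7, 9, 12}
Step 13: union(0, 8) -> merged; set of 0 now {0, 2, 8, 11}
Step 14: find(11) -> no change; set of 11 is {0, 2, 8, 11}
Step 15: union(7, 10) -> merged; set of 7 now {1, 4, 5, 6, 7, 9, 10, 12}
Step 16: union(10, 1) -> already same set; set of 10 now {1, 4, 5, 6, 7, 9, 10, 12}
Step 17: union(1, 10) -> already same set; set of 1 now {1, 4, 5, 6, 7, 9, 10, 12}
Component of 0: {0, 2, 8, 11}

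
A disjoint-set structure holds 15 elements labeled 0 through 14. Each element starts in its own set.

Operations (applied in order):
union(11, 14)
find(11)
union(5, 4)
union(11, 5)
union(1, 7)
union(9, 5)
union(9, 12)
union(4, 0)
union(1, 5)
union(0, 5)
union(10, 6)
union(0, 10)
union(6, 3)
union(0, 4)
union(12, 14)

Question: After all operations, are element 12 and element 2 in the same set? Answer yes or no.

Step 1: union(11, 14) -> merged; set of 11 now {11, 14}
Step 2: find(11) -> no change; set of 11 is {11, 14}
Step 3: union(5, 4) -> merged; set of 5 now {4, 5}
Step 4: union(11, 5) -> merged; set of 11 now {4, 5, 11, 14}
Step 5: union(1, 7) -> merged; set of 1 now {1, 7}
Step 6: union(9, 5) -> merged; set of 9 now {4, 5, 9, 11, 14}
Step 7: union(9, 12) -> merged; set of 9 now {4, 5, 9, 11, 12, 14}
Step 8: union(4, 0) -> merged; set of 4 now {0, 4, 5, 9, 11, 12, 14}
Step 9: union(1, 5) -> merged; set of 1 now {0, 1, 4, 5, 7, 9, 11, 12, 14}
Step 10: union(0, 5) -> already same set; set of 0 now {0, 1, 4, 5, 7, 9, 11, 12, 14}
Step 11: union(10, 6) -> merged; set of 10 now {6, 10}
Step 12: union(0, 10) -> merged; set of 0 now {0, 1, 4, 5, 6, 7, 9, 10, 11, 12, 14}
Step 13: union(6, 3) -> merged; set of 6 now {0, 1, 3, 4, 5, 6, 7, 9, 10, 11, 12, 14}
Step 14: union(0, 4) -> already same set; set of 0 now {0, 1, 3, 4, 5, 6, 7, 9, 10, 11, 12, 14}
Step 15: union(12, 14) -> already same set; set of 12 now {0, 1, 3, 4, 5, 6, 7, 9, 10, 11, 12, 14}
Set of 12: {0, 1, 3, 4, 5, 6, 7, 9, 10, 11, 12, 14}; 2 is not a member.

Answer: no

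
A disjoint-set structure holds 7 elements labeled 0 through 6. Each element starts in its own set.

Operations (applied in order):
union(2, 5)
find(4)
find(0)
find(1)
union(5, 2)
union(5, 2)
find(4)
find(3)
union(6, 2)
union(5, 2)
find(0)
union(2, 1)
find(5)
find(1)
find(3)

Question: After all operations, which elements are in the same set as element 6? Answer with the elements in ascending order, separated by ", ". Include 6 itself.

Answer: 1, 2, 5, 6

Derivation:
Step 1: union(2, 5) -> merged; set of 2 now {2, 5}
Step 2: find(4) -> no change; set of 4 is {4}
Step 3: find(0) -> no change; set of 0 is {0}
Step 4: find(1) -> no change; set of 1 is {1}
Step 5: union(5, 2) -> already same set; set of 5 now {2, 5}
Step 6: union(5, 2) -> already same set; set of 5 now {2, 5}
Step 7: find(4) -> no change; set of 4 is {4}
Step 8: find(3) -> no change; set of 3 is {3}
Step 9: union(6, 2) -> merged; set of 6 now {2, 5, 6}
Step 10: union(5, 2) -> already same set; set of 5 now {2, 5, 6}
Step 11: find(0) -> no change; set of 0 is {0}
Step 12: union(2, 1) -> merged; set of 2 now {1, 2, 5, 6}
Step 13: find(5) -> no change; set of 5 is {1, 2, 5, 6}
Step 14: find(1) -> no change; set of 1 is {1, 2, 5, 6}
Step 15: find(3) -> no change; set of 3 is {3}
Component of 6: {1, 2, 5, 6}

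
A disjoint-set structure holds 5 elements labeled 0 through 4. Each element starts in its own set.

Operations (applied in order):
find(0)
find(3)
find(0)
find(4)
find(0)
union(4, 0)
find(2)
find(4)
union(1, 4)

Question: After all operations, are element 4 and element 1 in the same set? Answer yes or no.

Step 1: find(0) -> no change; set of 0 is {0}
Step 2: find(3) -> no change; set of 3 is {3}
Step 3: find(0) -> no change; set of 0 is {0}
Step 4: find(4) -> no change; set of 4 is {4}
Step 5: find(0) -> no change; set of 0 is {0}
Step 6: union(4, 0) -> merged; set of 4 now {0, 4}
Step 7: find(2) -> no change; set of 2 is {2}
Step 8: find(4) -> no change; set of 4 is {0, 4}
Step 9: union(1, 4) -> merged; set of 1 now {0, 1, 4}
Set of 4: {0, 1, 4}; 1 is a member.

Answer: yes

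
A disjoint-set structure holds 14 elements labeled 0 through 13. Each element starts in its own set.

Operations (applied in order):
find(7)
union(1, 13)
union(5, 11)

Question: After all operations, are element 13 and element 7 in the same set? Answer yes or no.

Answer: no

Derivation:
Step 1: find(7) -> no change; set of 7 is {7}
Step 2: union(1, 13) -> merged; set of 1 now {1, 13}
Step 3: union(5, 11) -> merged; set of 5 now {5, 11}
Set of 13: {1, 13}; 7 is not a member.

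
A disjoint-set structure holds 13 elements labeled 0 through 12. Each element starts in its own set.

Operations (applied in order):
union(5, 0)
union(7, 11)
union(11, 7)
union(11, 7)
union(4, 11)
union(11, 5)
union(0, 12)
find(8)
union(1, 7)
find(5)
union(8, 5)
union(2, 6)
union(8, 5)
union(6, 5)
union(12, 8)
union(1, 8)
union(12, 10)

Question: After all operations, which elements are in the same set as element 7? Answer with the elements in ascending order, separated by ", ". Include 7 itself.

Step 1: union(5, 0) -> merged; set of 5 now {0, 5}
Step 2: union(7, 11) -> merged; set of 7 now {7, 11}
Step 3: union(11, 7) -> already same set; set of 11 now {7, 11}
Step 4: union(11, 7) -> already same set; set of 11 now {7, 11}
Step 5: union(4, 11) -> merged; set of 4 now {4, 7, 11}
Step 6: union(11, 5) -> merged; set of 11 now {0, 4, 5, 7, 11}
Step 7: union(0, 12) -> merged; set of 0 now {0, 4, 5, 7, 11, 12}
Step 8: find(8) -> no change; set of 8 is {8}
Step 9: union(1, 7) -> merged; set of 1 now {0, 1, 4, 5, 7, 11, 12}
Step 10: find(5) -> no change; set of 5 is {0, 1, 4, 5, 7, 11, 12}
Step 11: union(8, 5) -> merged; set of 8 now {0, 1, 4, 5, 7, 8, 11, 12}
Step 12: union(2, 6) -> merged; set of 2 now {2, 6}
Step 13: union(8, 5) -> already same set; set of 8 now {0, 1, 4, 5, 7, 8, 11, 12}
Step 14: union(6, 5) -> merged; set of 6 now {0, 1, 2, 4, 5, 6, 7, 8, 11, 12}
Step 15: union(12, 8) -> already same set; set of 12 now {0, 1, 2, 4, 5, 6, 7, 8, 11, 12}
Step 16: union(1, 8) -> already same set; set of 1 now {0, 1, 2, 4, 5, 6, 7, 8, 11, 12}
Step 17: union(12, 10) -> merged; set of 12 now {0, 1, 2, 4, 5, 6, 7, 8, 10, 11, 12}
Component of 7: {0, 1, 2, 4, 5, 6, 7, 8, 10, 11, 12}

Answer: 0, 1, 2, 4, 5, 6, 7, 8, 10, 11, 12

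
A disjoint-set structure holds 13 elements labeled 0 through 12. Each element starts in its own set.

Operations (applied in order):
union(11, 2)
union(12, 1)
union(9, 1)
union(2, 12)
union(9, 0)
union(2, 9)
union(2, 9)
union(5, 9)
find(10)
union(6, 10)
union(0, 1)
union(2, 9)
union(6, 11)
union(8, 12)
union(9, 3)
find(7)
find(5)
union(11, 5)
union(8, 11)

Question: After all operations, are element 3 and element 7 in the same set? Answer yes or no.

Answer: no

Derivation:
Step 1: union(11, 2) -> merged; set of 11 now {2, 11}
Step 2: union(12, 1) -> merged; set of 12 now {1, 12}
Step 3: union(9, 1) -> merged; set of 9 now {1, 9, 12}
Step 4: union(2, 12) -> merged; set of 2 now {1, 2, 9, 11, 12}
Step 5: union(9, 0) -> merged; set of 9 now {0, 1, 2, 9, 11, 12}
Step 6: union(2, 9) -> already same set; set of 2 now {0, 1, 2, 9, 11, 12}
Step 7: union(2, 9) -> already same set; set of 2 now {0, 1, 2, 9, 11, 12}
Step 8: union(5, 9) -> merged; set of 5 now {0, 1, 2, 5, 9, 11, 12}
Step 9: find(10) -> no change; set of 10 is {10}
Step 10: union(6, 10) -> merged; set of 6 now {6, 10}
Step 11: union(0, 1) -> already same set; set of 0 now {0, 1, 2, 5, 9, 11, 12}
Step 12: union(2, 9) -> already same set; set of 2 now {0, 1, 2, 5, 9, 11, 12}
Step 13: union(6, 11) -> merged; set of 6 now {0, 1, 2, 5, 6, 9, 10, 11, 12}
Step 14: union(8, 12) -> merged; set of 8 now {0, 1, 2, 5, 6, 8, 9, 10, 11, 12}
Step 15: union(9, 3) -> merged; set of 9 now {0, 1, 2, 3, 5, 6, 8, 9, 10, 11, 12}
Step 16: find(7) -> no change; set of 7 is {7}
Step 17: find(5) -> no change; set of 5 is {0, 1, 2, 3, 5, 6, 8, 9, 10, 11, 12}
Step 18: union(11, 5) -> already same set; set of 11 now {0, 1, 2, 3, 5, 6, 8, 9, 10, 11, 12}
Step 19: union(8, 11) -> already same set; set of 8 now {0, 1, 2, 3, 5, 6, 8, 9, 10, 11, 12}
Set of 3: {0, 1, 2, 3, 5, 6, 8, 9, 10, 11, 12}; 7 is not a member.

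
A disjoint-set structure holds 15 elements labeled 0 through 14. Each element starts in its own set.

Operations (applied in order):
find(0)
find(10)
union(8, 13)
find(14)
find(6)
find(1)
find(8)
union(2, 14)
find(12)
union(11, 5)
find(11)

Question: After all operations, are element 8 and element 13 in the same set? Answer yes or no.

Answer: yes

Derivation:
Step 1: find(0) -> no change; set of 0 is {0}
Step 2: find(10) -> no change; set of 10 is {10}
Step 3: union(8, 13) -> merged; set of 8 now {8, 13}
Step 4: find(14) -> no change; set of 14 is {14}
Step 5: find(6) -> no change; set of 6 is {6}
Step 6: find(1) -> no change; set of 1 is {1}
Step 7: find(8) -> no change; set of 8 is {8, 13}
Step 8: union(2, 14) -> merged; set of 2 now {2, 14}
Step 9: find(12) -> no change; set of 12 is {12}
Step 10: union(11, 5) -> merged; set of 11 now {5, 11}
Step 11: find(11) -> no change; set of 11 is {5, 11}
Set of 8: {8, 13}; 13 is a member.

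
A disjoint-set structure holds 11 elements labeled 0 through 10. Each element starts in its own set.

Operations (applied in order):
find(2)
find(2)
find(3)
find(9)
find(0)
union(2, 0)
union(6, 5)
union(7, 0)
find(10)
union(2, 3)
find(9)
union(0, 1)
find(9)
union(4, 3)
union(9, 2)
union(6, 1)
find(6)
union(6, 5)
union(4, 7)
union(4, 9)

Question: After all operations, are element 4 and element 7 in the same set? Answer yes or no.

Step 1: find(2) -> no change; set of 2 is {2}
Step 2: find(2) -> no change; set of 2 is {2}
Step 3: find(3) -> no change; set of 3 is {3}
Step 4: find(9) -> no change; set of 9 is {9}
Step 5: find(0) -> no change; set of 0 is {0}
Step 6: union(2, 0) -> merged; set of 2 now {0, 2}
Step 7: union(6, 5) -> merged; set of 6 now {5, 6}
Step 8: union(7, 0) -> merged; set of 7 now {0, 2, 7}
Step 9: find(10) -> no change; set of 10 is {10}
Step 10: union(2, 3) -> merged; set of 2 now {0, 2, 3, 7}
Step 11: find(9) -> no change; set of 9 is {9}
Step 12: union(0, 1) -> merged; set of 0 now {0, 1, 2, 3, 7}
Step 13: find(9) -> no change; set of 9 is {9}
Step 14: union(4, 3) -> merged; set of 4 now {0, 1, 2, 3, 4, 7}
Step 15: union(9, 2) -> merged; set of 9 now {0, 1, 2, 3, 4, 7, 9}
Step 16: union(6, 1) -> merged; set of 6 now {0, 1, 2, 3, 4, 5, 6, 7, 9}
Step 17: find(6) -> no change; set of 6 is {0, 1, 2, 3, 4, 5, 6, 7, 9}
Step 18: union(6, 5) -> already same set; set of 6 now {0, 1, 2, 3, 4, 5, 6, 7, 9}
Step 19: union(4, 7) -> already same set; set of 4 now {0, 1, 2, 3, 4, 5, 6, 7, 9}
Step 20: union(4, 9) -> already same set; set of 4 now {0, 1, 2, 3, 4, 5, 6, 7, 9}
Set of 4: {0, 1, 2, 3, 4, 5, 6, 7, 9}; 7 is a member.

Answer: yes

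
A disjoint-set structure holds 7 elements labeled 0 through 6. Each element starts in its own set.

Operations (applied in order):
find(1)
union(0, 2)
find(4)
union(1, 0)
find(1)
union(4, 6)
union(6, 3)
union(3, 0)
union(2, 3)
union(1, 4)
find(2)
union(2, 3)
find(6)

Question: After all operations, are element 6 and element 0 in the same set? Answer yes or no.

Answer: yes

Derivation:
Step 1: find(1) -> no change; set of 1 is {1}
Step 2: union(0, 2) -> merged; set of 0 now {0, 2}
Step 3: find(4) -> no change; set of 4 is {4}
Step 4: union(1, 0) -> merged; set of 1 now {0, 1, 2}
Step 5: find(1) -> no change; set of 1 is {0, 1, 2}
Step 6: union(4, 6) -> merged; set of 4 now {4, 6}
Step 7: union(6, 3) -> merged; set of 6 now {3, 4, 6}
Step 8: union(3, 0) -> merged; set of 3 now {0, 1, 2, 3, 4, 6}
Step 9: union(2, 3) -> already same set; set of 2 now {0, 1, 2, 3, 4, 6}
Step 10: union(1, 4) -> already same set; set of 1 now {0, 1, 2, 3, 4, 6}
Step 11: find(2) -> no change; set of 2 is {0, 1, 2, 3, 4, 6}
Step 12: union(2, 3) -> already same set; set of 2 now {0, 1, 2, 3, 4, 6}
Step 13: find(6) -> no change; set of 6 is {0, 1, 2, 3, 4, 6}
Set of 6: {0, 1, 2, 3, 4, 6}; 0 is a member.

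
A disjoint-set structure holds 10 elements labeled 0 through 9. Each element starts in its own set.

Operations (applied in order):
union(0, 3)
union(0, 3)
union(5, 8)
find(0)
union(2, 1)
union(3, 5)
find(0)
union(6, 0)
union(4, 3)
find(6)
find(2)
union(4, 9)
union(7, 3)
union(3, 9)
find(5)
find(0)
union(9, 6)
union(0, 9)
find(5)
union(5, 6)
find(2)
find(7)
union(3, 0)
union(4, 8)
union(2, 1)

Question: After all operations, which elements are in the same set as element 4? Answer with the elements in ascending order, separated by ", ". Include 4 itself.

Step 1: union(0, 3) -> merged; set of 0 now {0, 3}
Step 2: union(0, 3) -> already same set; set of 0 now {0, 3}
Step 3: union(5, 8) -> merged; set of 5 now {5, 8}
Step 4: find(0) -> no change; set of 0 is {0, 3}
Step 5: union(2, 1) -> merged; set of 2 now {1, 2}
Step 6: union(3, 5) -> merged; set of 3 now {0, 3, 5, 8}
Step 7: find(0) -> no change; set of 0 is {0, 3, 5, 8}
Step 8: union(6, 0) -> merged; set of 6 now {0, 3, 5, 6, 8}
Step 9: union(4, 3) -> merged; set of 4 now {0, 3, 4, 5, 6, 8}
Step 10: find(6) -> no change; set of 6 is {0, 3, 4, 5, 6, 8}
Step 11: find(2) -> no change; set of 2 is {1, 2}
Step 12: union(4, 9) -> merged; set of 4 now {0, 3, 4, 5, 6, 8, 9}
Step 13: union(7, 3) -> merged; set of 7 now {0, 3, 4, 5, 6, 7, 8, 9}
Step 14: union(3, 9) -> already same set; set of 3 now {0, 3, 4, 5, 6, 7, 8, 9}
Step 15: find(5) -> no change; set of 5 is {0, 3, 4, 5, 6, 7, 8, 9}
Step 16: find(0) -> no change; set of 0 is {0, 3, 4, 5, 6, 7, 8, 9}
Step 17: union(9, 6) -> already same set; set of 9 now {0, 3, 4, 5, 6, 7, 8, 9}
Step 18: union(0, 9) -> already same set; set of 0 now {0, 3, 4, 5, 6, 7, 8, 9}
Step 19: find(5) -> no change; set of 5 is {0, 3, 4, 5, 6, 7, 8, 9}
Step 20: union(5, 6) -> already same set; set of 5 now {0, 3, 4, 5, 6, 7, 8, 9}
Step 21: find(2) -> no change; set of 2 is {1, 2}
Step 22: find(7) -> no change; set of 7 is {0, 3, 4, 5, 6, 7, 8, 9}
Step 23: union(3, 0) -> already same set; set of 3 now {0, 3, 4, 5, 6, 7, 8, 9}
Step 24: union(4, 8) -> already same set; set of 4 now {0, 3, 4, 5, 6, 7, 8, 9}
Step 25: union(2, 1) -> already same set; set of 2 now {1, 2}
Component of 4: {0, 3, 4, 5, 6, 7, 8, 9}

Answer: 0, 3, 4, 5, 6, 7, 8, 9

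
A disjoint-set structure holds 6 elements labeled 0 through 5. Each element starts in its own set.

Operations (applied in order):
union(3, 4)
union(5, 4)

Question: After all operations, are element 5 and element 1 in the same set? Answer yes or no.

Step 1: union(3, 4) -> merged; set of 3 now {3, 4}
Step 2: union(5, 4) -> merged; set of 5 now {3, 4, 5}
Set of 5: {3, 4, 5}; 1 is not a member.

Answer: no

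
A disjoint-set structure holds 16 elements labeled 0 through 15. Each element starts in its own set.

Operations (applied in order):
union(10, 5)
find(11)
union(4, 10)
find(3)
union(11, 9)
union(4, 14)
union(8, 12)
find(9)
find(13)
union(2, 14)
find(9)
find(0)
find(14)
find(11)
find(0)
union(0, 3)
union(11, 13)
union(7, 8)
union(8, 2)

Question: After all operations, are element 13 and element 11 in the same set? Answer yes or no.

Step 1: union(10, 5) -> merged; set of 10 now {5, 10}
Step 2: find(11) -> no change; set of 11 is {11}
Step 3: union(4, 10) -> merged; set of 4 now {4, 5, 10}
Step 4: find(3) -> no change; set of 3 is {3}
Step 5: union(11, 9) -> merged; set of 11 now {9, 11}
Step 6: union(4, 14) -> merged; set of 4 now {4, 5, 10, 14}
Step 7: union(8, 12) -> merged; set of 8 now {8, 12}
Step 8: find(9) -> no change; set of 9 is {9, 11}
Step 9: find(13) -> no change; set of 13 is {13}
Step 10: union(2, 14) -> merged; set of 2 now {2, 4, 5, 10, 14}
Step 11: find(9) -> no change; set of 9 is {9, 11}
Step 12: find(0) -> no change; set of 0 is {0}
Step 13: find(14) -> no change; set of 14 is {2, 4, 5, 10, 14}
Step 14: find(11) -> no change; set of 11 is {9, 11}
Step 15: find(0) -> no change; set of 0 is {0}
Step 16: union(0, 3) -> merged; set of 0 now {0, 3}
Step 17: union(11, 13) -> merged; set of 11 now {9, 11, 13}
Step 18: union(7, 8) -> merged; set of 7 now {7, 8, 12}
Step 19: union(8, 2) -> merged; set of 8 now {2, 4, 5, 7, 8, 10, 12, 14}
Set of 13: {9, 11, 13}; 11 is a member.

Answer: yes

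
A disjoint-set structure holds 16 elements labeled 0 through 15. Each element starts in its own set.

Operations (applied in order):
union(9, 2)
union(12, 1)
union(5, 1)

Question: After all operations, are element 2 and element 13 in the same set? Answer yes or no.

Answer: no

Derivation:
Step 1: union(9, 2) -> merged; set of 9 now {2, 9}
Step 2: union(12, 1) -> merged; set of 12 now {1, 12}
Step 3: union(5, 1) -> merged; set of 5 now {1, 5, 12}
Set of 2: {2, 9}; 13 is not a member.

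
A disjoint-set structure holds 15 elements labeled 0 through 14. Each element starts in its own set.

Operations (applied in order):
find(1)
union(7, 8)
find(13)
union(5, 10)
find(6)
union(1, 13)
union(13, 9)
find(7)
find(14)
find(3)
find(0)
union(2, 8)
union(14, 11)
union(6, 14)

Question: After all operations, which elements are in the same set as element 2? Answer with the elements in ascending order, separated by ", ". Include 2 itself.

Step 1: find(1) -> no change; set of 1 is {1}
Step 2: union(7, 8) -> merged; set of 7 now {7, 8}
Step 3: find(13) -> no change; set of 13 is {13}
Step 4: union(5, 10) -> merged; set of 5 now {5, 10}
Step 5: find(6) -> no change; set of 6 is {6}
Step 6: union(1, 13) -> merged; set of 1 now {1, 13}
Step 7: union(13, 9) -> merged; set of 13 now {1, 9, 13}
Step 8: find(7) -> no change; set of 7 is {7, 8}
Step 9: find(14) -> no change; set of 14 is {14}
Step 10: find(3) -> no change; set of 3 is {3}
Step 11: find(0) -> no change; set of 0 is {0}
Step 12: union(2, 8) -> merged; set of 2 now {2, 7, 8}
Step 13: union(14, 11) -> merged; set of 14 now {11, 14}
Step 14: union(6, 14) -> merged; set of 6 now {6, 11, 14}
Component of 2: {2, 7, 8}

Answer: 2, 7, 8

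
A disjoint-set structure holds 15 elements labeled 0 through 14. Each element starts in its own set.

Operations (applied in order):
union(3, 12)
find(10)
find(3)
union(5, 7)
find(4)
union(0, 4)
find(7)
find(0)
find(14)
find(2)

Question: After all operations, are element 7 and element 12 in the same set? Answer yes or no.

Answer: no

Derivation:
Step 1: union(3, 12) -> merged; set of 3 now {3, 12}
Step 2: find(10) -> no change; set of 10 is {10}
Step 3: find(3) -> no change; set of 3 is {3, 12}
Step 4: union(5, 7) -> merged; set of 5 now {5, 7}
Step 5: find(4) -> no change; set of 4 is {4}
Step 6: union(0, 4) -> merged; set of 0 now {0, 4}
Step 7: find(7) -> no change; set of 7 is {5, 7}
Step 8: find(0) -> no change; set of 0 is {0, 4}
Step 9: find(14) -> no change; set of 14 is {14}
Step 10: find(2) -> no change; set of 2 is {2}
Set of 7: {5, 7}; 12 is not a member.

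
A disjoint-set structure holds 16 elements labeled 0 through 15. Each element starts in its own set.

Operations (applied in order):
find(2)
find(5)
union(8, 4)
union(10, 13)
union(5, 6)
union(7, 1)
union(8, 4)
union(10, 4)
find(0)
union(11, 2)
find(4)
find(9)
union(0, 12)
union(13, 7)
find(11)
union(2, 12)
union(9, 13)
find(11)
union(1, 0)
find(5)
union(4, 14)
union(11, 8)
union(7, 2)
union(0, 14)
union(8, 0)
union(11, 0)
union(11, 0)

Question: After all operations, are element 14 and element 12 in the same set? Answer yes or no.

Step 1: find(2) -> no change; set of 2 is {2}
Step 2: find(5) -> no change; set of 5 is {5}
Step 3: union(8, 4) -> merged; set of 8 now {4, 8}
Step 4: union(10, 13) -> merged; set of 10 now {10, 13}
Step 5: union(5, 6) -> merged; set of 5 now {5, 6}
Step 6: union(7, 1) -> merged; set of 7 now {1, 7}
Step 7: union(8, 4) -> already same set; set of 8 now {4, 8}
Step 8: union(10, 4) -> merged; set of 10 now {4, 8, 10, 13}
Step 9: find(0) -> no change; set of 0 is {0}
Step 10: union(11, 2) -> merged; set of 11 now {2, 11}
Step 11: find(4) -> no change; set of 4 is {4, 8, 10, 13}
Step 12: find(9) -> no change; set of 9 is {9}
Step 13: union(0, 12) -> merged; set of 0 now {0, 12}
Step 14: union(13, 7) -> merged; set of 13 now {1, 4, 7, 8, 10, 13}
Step 15: find(11) -> no change; set of 11 is {2, 11}
Step 16: union(2, 12) -> merged; set of 2 now {0, 2, 11, 12}
Step 17: union(9, 13) -> merged; set of 9 now {1, 4, 7, 8, 9, 10, 13}
Step 18: find(11) -> no change; set of 11 is {0, 2, 11, 12}
Step 19: union(1, 0) -> merged; set of 1 now {0, 1, 2, 4, 7, 8, 9, 10, 11, 12, 13}
Step 20: find(5) -> no change; set of 5 is {5, 6}
Step 21: union(4, 14) -> merged; set of 4 now {0, 1, 2, 4, 7, 8, 9, 10, 11, 12, 13, 14}
Step 22: union(11, 8) -> already same set; set of 11 now {0, 1, 2, 4, 7, 8, 9, 10, 11, 12, 13, 14}
Step 23: union(7, 2) -> already same set; set of 7 now {0, 1, 2, 4, 7, 8, 9, 10, 11, 12, 13, 14}
Step 24: union(0, 14) -> already same set; set of 0 now {0, 1, 2, 4, 7, 8, 9, 10, 11, 12, 13, 14}
Step 25: union(8, 0) -> already same set; set of 8 now {0, 1, 2, 4, 7, 8, 9, 10, 11, 12, 13, 14}
Step 26: union(11, 0) -> already same set; set of 11 now {0, 1, 2, 4, 7, 8, 9, 10, 11, 12, 13, 14}
Step 27: union(11, 0) -> already same set; set of 11 now {0, 1, 2, 4, 7, 8, 9, 10, 11, 12, 13, 14}
Set of 14: {0, 1, 2, 4, 7, 8, 9, 10, 11, 12, 13, 14}; 12 is a member.

Answer: yes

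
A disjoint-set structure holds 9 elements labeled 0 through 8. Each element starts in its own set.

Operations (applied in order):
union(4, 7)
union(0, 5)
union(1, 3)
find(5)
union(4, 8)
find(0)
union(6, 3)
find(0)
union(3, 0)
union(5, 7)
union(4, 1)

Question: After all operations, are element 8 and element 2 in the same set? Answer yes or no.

Step 1: union(4, 7) -> merged; set of 4 now {4, 7}
Step 2: union(0, 5) -> merged; set of 0 now {0, 5}
Step 3: union(1, 3) -> merged; set of 1 now {1, 3}
Step 4: find(5) -> no change; set of 5 is {0, 5}
Step 5: union(4, 8) -> merged; set of 4 now {4, 7, 8}
Step 6: find(0) -> no change; set of 0 is {0, 5}
Step 7: union(6, 3) -> merged; set of 6 now {1, 3, 6}
Step 8: find(0) -> no change; set of 0 is {0, 5}
Step 9: union(3, 0) -> merged; set of 3 now {0, 1, 3, 5, 6}
Step 10: union(5, 7) -> merged; set of 5 now {0, 1, 3, 4, 5, 6, 7, 8}
Step 11: union(4, 1) -> already same set; set of 4 now {0, 1, 3, 4, 5, 6, 7, 8}
Set of 8: {0, 1, 3, 4, 5, 6, 7, 8}; 2 is not a member.

Answer: no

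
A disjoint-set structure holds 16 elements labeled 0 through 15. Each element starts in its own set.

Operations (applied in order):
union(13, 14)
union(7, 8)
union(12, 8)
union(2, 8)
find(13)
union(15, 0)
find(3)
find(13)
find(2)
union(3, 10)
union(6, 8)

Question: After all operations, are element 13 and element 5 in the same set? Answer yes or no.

Answer: no

Derivation:
Step 1: union(13, 14) -> merged; set of 13 now {13, 14}
Step 2: union(7, 8) -> merged; set of 7 now {7, 8}
Step 3: union(12, 8) -> merged; set of 12 now {7, 8, 12}
Step 4: union(2, 8) -> merged; set of 2 now {2, 7, 8, 12}
Step 5: find(13) -> no change; set of 13 is {13, 14}
Step 6: union(15, 0) -> merged; set of 15 now {0, 15}
Step 7: find(3) -> no change; set of 3 is {3}
Step 8: find(13) -> no change; set of 13 is {13, 14}
Step 9: find(2) -> no change; set of 2 is {2, 7, 8, 12}
Step 10: union(3, 10) -> merged; set of 3 now {3, 10}
Step 11: union(6, 8) -> merged; set of 6 now {2, 6, 7, 8, 12}
Set of 13: {13, 14}; 5 is not a member.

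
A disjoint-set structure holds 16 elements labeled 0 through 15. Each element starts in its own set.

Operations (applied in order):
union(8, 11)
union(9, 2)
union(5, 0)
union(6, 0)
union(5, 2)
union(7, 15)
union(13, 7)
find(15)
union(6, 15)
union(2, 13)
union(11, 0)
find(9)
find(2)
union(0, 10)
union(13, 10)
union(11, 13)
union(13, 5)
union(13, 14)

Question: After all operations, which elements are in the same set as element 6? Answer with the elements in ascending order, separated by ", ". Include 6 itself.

Step 1: union(8, 11) -> merged; set of 8 now {8, 11}
Step 2: union(9, 2) -> merged; set of 9 now {2, 9}
Step 3: union(5, 0) -> merged; set of 5 now {0, 5}
Step 4: union(6, 0) -> merged; set of 6 now {0, 5, 6}
Step 5: union(5, 2) -> merged; set of 5 now {0, 2, 5, 6, 9}
Step 6: union(7, 15) -> merged; set of 7 now {7, 15}
Step 7: union(13, 7) -> merged; set of 13 now {7, 13, 15}
Step 8: find(15) -> no change; set of 15 is {7, 13, 15}
Step 9: union(6, 15) -> merged; set of 6 now {0, 2, 5, 6, 7, 9, 13, 15}
Step 10: union(2, 13) -> already same set; set of 2 now {0, 2, 5, 6, 7, 9, 13, 15}
Step 11: union(11, 0) -> merged; set of 11 now {0, 2, 5, 6, 7, 8, 9, 11, 13, 15}
Step 12: find(9) -> no change; set of 9 is {0, 2, 5, 6, 7, 8, 9, 11, 13, 15}
Step 13: find(2) -> no change; set of 2 is {0, 2, 5, 6, 7, 8, 9, 11, 13, 15}
Step 14: union(0, 10) -> merged; set of 0 now {0, 2, 5, 6, 7, 8, 9, 10, 11, 13, 15}
Step 15: union(13, 10) -> already same set; set of 13 now {0, 2, 5, 6, 7, 8, 9, 10, 11, 13, 15}
Step 16: union(11, 13) -> already same set; set of 11 now {0, 2, 5, 6, 7, 8, 9, 10, 11, 13, 15}
Step 17: union(13, 5) -> already same set; set of 13 now {0, 2, 5, 6, 7, 8, 9, 10, 11, 13, 15}
Step 18: union(13, 14) -> merged; set of 13 now {0, 2, 5, 6, 7, 8, 9, 10, 11, 13, 14, 15}
Component of 6: {0, 2, 5, 6, 7, 8, 9, 10, 11, 13, 14, 15}

Answer: 0, 2, 5, 6, 7, 8, 9, 10, 11, 13, 14, 15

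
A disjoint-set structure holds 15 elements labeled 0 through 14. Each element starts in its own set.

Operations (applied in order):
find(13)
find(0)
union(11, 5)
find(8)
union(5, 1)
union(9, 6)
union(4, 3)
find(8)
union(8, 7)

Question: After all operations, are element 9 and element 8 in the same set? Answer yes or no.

Answer: no

Derivation:
Step 1: find(13) -> no change; set of 13 is {13}
Step 2: find(0) -> no change; set of 0 is {0}
Step 3: union(11, 5) -> merged; set of 11 now {5, 11}
Step 4: find(8) -> no change; set of 8 is {8}
Step 5: union(5, 1) -> merged; set of 5 now {1, 5, 11}
Step 6: union(9, 6) -> merged; set of 9 now {6, 9}
Step 7: union(4, 3) -> merged; set of 4 now {3, 4}
Step 8: find(8) -> no change; set of 8 is {8}
Step 9: union(8, 7) -> merged; set of 8 now {7, 8}
Set of 9: {6, 9}; 8 is not a member.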